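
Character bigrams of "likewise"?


Word: "likewise" (length 8)
Number of bigrams = 8 - 2 + 1 = 7
  Position 0: "li"
  Position 1: "ik"
  Position 2: "ke"
  Position 3: "ew"
  Position 4: "wi"
  Position 5: "is"
  Position 6: "se"
Bigrams = "li", "ik", "ke", "ew", "wi", "is", "se"


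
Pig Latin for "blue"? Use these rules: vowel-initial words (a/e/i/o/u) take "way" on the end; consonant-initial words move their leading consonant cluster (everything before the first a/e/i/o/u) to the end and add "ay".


Word: "blue"
Starts with consonant(s) → move to end, add 'ay'
Consonant cluster: "bl"
Pig Latin = "ueblay"


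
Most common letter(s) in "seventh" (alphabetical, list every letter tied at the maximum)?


Word: "seventh"
Letter counts:
  'e': 2
  'h': 1
  'n': 1
  's': 1
  't': 1
  'v': 1
Maximum count = 2
Most frequent = 'e' (2 times each)


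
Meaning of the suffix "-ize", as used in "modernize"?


Suffix: -ize
As in: modernize -> modern + -ize
Meaning = to make


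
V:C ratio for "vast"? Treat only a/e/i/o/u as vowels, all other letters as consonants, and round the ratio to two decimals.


Word: "vast"
Vowels (a,e,i,o,u): 1
Consonants: 3
Ratio = 1/3
= 0.33


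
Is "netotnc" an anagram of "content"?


Word 1: "content" → sorted: cennott
Word 2: "netotnc" → sorted: cennott
Same letters? cennott == cennott
Anagram = Yes


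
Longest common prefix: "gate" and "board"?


Word 1: "gate"
Word 2: "board"
Comparing from start:
  Pos 0: 'g' != 'b' (stop)
LCP = "" (length 0)


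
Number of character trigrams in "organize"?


Word: "organize" (length 8)
Number of 3-grams = length - 3 + 1 = 8 - 3 + 1
= 6


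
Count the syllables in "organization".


Word: "organization"
Syllable breakdown: or · gan · i · za · tion
Counting: 5 parts
= 5 syllables


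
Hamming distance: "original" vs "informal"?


Comparing character by character (same length = 8):
  Pos 0: 'o' vs 'i' !=
  Pos 1: 'r' vs 'n' !=
  Pos 2: 'i' vs 'f' !=
  Pos 3: 'g' vs 'o' !=
  Pos 4: 'i' vs 'r' !=
  Pos 5: 'n' vs 'm' !=
  Pos 6: 'a' vs 'a' =
  Pos 7: 'l' vs 'l' =
Hamming distance = 6


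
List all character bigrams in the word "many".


Word: "many" (length 4)
Number of bigrams = 4 - 2 + 1 = 3
  Position 0: "ma"
  Position 1: "an"
  Position 2: "ny"
Bigrams = "ma", "an", "ny"


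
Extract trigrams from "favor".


Word: "favor" (length 5)
Number of trigrams = 5 - 3 + 1 = 3
  Position 0: "fav"
  Position 1: "avo"
  Position 2: "vor"
Trigrams = "fav", "avo", "vor"


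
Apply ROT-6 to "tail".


Word: "tail"
Shift: 6
Each letter → (letter + shift) mod 26:
  't' (19) + 6 = 25 → 'z'
  'a' (0) + 6 = 6 → 'g'
  'i' (8) + 6 = 14 → 'o'
  'l' (11) + 6 = 17 → 'r'
Result = "zgor"


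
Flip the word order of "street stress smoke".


Original: "street stress smoke"
Words (1..n): street | stress | smoke
Reversed (n..1): smoke | stress | street
Result = "smoke stress street"


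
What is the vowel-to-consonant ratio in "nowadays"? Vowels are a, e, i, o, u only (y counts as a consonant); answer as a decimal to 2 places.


Word: "nowadays"
Vowels (a,e,i,o,u): 3
Consonants: 5
Ratio = 3/5
= 0.60


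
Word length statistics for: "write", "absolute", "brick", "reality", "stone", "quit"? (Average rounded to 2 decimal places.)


Lengths: "write"=5, "absolute"=8, "brick"=5, "reality"=7, "stone"=5, "quit"=4
Sum = 34, Count = 6
Average = 34/6 = 5.67
= avg=5.67, min=4, max=8


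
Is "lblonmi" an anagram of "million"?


Word 1: "million" → sorted: iillmno
Word 2: "lblonmi" → sorted: billmno
Same letters? iillmno != billmno
Anagram = No


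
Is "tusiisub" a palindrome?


Word: "tusiisub"
Reversed: "busiisut"
Forward == Backward? tusiisub != busiisut
Palindrome = No


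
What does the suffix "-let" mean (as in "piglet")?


Suffix: -let
Example: piglet = pig + -let
Meaning = small


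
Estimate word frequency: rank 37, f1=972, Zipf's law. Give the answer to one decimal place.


Zipf's law: f(r) = f(1) / r
f(1) = 972
f(37) = 972 / 37
= 26.3 occurrences


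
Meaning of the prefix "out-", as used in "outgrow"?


Prefix: out-
As in: outgrow -> out- + grow
Meaning = surpass


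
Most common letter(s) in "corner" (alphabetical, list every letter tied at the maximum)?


Word: "corner"
Letter counts:
  'c': 1
  'e': 1
  'n': 1
  'o': 1
  'r': 2
Maximum count = 2
Most frequent = 'r' (2 times each)


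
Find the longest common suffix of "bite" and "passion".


Word 1: "bite"
Word 2: "passion"
Comparing from end:
  Pos -1: 'e' != 'n' (stop)
LCS = "" (length 0)


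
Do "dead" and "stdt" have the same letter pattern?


Pattern of "dead": [0, 1, 2, 0]
Pattern of "stdt": [0, 1, 2, 1]
Patterns do not match
Same pattern = No


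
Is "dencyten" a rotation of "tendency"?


Word: "tendency", Candidate: "dencyten"
Method: check if candidate is substring of word+word
"tendencytendency" contains "dencyten"? Yes
Is rotation = Yes


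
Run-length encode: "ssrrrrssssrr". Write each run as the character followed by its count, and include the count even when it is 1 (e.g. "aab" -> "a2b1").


String: "ssrrrrssssrr"
Scanning for consecutive runs:
  's' x 2
  'r' x 4
  's' x 4
  'r' x 2
RLE = "s2r4s4r2"


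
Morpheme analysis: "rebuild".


Word: "rebuild"
Morphemes: re- + build
Each morpheme carries meaning
= 2 morphemes


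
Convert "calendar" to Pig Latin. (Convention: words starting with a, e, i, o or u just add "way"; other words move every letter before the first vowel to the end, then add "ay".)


Word: "calendar"
Starts with consonant(s) → move to end, add 'ay'
Consonant cluster: "c"
Pig Latin = "alendarcay"


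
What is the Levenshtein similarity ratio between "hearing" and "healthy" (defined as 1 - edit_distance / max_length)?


Word 1: "hearing" (length 7)
Word 2: "healthy" (length 7)
One optimal edit sequence:
  1. keep 'h'
  2. keep 'e'
  3. keep 'a'
  4. substitute 'r' -> 'l'  (+1)
  5. substitute 'i' -> 't'  (+1)
  6. substitute 'n' -> 'h'  (+1)
  7. substitute 'g' -> 'y'  (+1)
Edit distance = 4
Max length = max(7, 7) = 7
Similarity = 1 - 4/7
= 0.4286


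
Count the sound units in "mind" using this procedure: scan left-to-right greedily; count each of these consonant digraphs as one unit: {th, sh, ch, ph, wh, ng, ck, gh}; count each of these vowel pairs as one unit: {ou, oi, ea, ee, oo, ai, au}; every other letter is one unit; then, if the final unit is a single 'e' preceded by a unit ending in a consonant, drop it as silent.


Word: "mind" (4 letters)
Left-to-right scan:
  (1) 'm' (letter)
  (2) 'i' (letter)
  (3) 'n' (letter)
  (4) 'd' (letter)
Units from scan: 4
Sound units = 4 units


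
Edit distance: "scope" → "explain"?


Word 1: "scope" (length 5)
Word 2: "explain" (length 7)
One optimal edit sequence (insert/delete/substitute each cost 1):
  1. insert 'e'  (+1)
  2. insert 'x'  (+1)
  3. substitute 's' -> 'p'  (+1)
  4. substitute 'c' -> 'l'  (+1)
  5. substitute 'o' -> 'a'  (+1)
  6. substitute 'p' -> 'i'  (+1)
  7. substitute 'e' -> 'n'  (+1)
Total edit operations: 7
Edit distance = 7


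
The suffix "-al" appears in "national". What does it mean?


Suffix: -al
As in: national -> nation + -al
Meaning = relating to


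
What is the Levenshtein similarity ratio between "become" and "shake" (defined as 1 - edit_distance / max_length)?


Word 1: "become" (length 6)
Word 2: "shake" (length 5)
One optimal edit sequence:
  1. delete 'b'  (+1)
  2. substitute 'e' -> 's'  (+1)
  3. substitute 'c' -> 'h'  (+1)
  4. substitute 'o' -> 'a'  (+1)
  5. substitute 'm' -> 'k'  (+1)
  6. keep 'e'
Edit distance = 5
Max length = max(6, 5) = 6
Similarity = 1 - 5/6
= 0.1667


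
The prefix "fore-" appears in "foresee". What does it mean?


Prefix: fore-
As in: foresee -> fore- + see
Meaning = before


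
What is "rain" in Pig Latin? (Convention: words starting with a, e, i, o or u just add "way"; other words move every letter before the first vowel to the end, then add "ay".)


Word: "rain"
Starts with consonant(s) → move to end, add 'ay'
Consonant cluster: "r"
Pig Latin = "ainray"


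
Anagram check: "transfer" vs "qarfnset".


Word 1: "transfer" → sorted: aefnrrst
Word 2: "qarfnset" → sorted: aefnqrst
Same letters? aefnrrst != aefnqrst
Anagram = No


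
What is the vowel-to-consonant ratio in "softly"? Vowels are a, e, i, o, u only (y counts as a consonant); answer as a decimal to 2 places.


Word: "softly"
Vowels (a,e,i,o,u): 1
Consonants: 5
Ratio = 1/5
= 0.20


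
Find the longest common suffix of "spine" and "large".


Word 1: "spine"
Word 2: "large"
Comparing from end:
  Pos -1: 'e' == 'e'
  Pos -2: 'n' != 'g' (stop)
LCS = "e" (length 1)


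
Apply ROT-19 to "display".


Word: "display"
Shift: 19
Each letter → (letter + shift) mod 26:
  'd' (3) + 19 = 22 → 'w'
  'i' (8) + 19 = 1 → 'b'
  's' (18) + 19 = 11 → 'l'
  'p' (15) + 19 = 8 → 'i'
  'l' (11) + 19 = 4 → 'e'
  'a' (0) + 19 = 19 → 't'
  'y' (24) + 19 = 17 → 'r'
Result = "wblietr"


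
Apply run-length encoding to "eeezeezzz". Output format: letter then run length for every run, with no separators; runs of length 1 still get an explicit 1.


String: "eeezeezzz"
Scanning for consecutive runs:
  'e' x 3
  'z' x 1
  'e' x 2
  'z' x 3
RLE = "e3z1e2z3"


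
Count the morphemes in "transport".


Word: "transport"
Morphemes: trans- / port
Each morpheme carries meaning
= 2 morphemes


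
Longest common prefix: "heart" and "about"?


Word 1: "heart"
Word 2: "about"
Comparing from start:
  Pos 0: 'h' != 'a' (stop)
LCP = "" (length 0)


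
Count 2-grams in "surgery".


Word: "surgery" (length 7)
Number of 2-grams = length - 2 + 1 = 7 - 2 + 1
= 6


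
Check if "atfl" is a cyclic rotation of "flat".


Word: "flat", Candidate: "atfl"
Method: check if candidate is substring of word+word
"flatflat" contains "atfl"? Yes
Is rotation = Yes


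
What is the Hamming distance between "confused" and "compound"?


Comparing character by character (same length = 8):
  Pos 0: 'c' vs 'c' =
  Pos 1: 'o' vs 'o' =
  Pos 2: 'n' vs 'm' !=
  Pos 3: 'f' vs 'p' !=
  Pos 4: 'u' vs 'o' !=
  Pos 5: 's' vs 'u' !=
  Pos 6: 'e' vs 'n' !=
  Pos 7: 'd' vs 'd' =
Hamming distance = 5


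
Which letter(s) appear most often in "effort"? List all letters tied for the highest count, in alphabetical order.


Word: "effort"
Letter counts:
  'e': 1
  'f': 2
  'o': 1
  'r': 1
  't': 1
Maximum count = 2
Most frequent = 'f' (2 times each)


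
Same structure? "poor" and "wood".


Pattern of "poor": [0, 1, 1, 2]
Pattern of "wood": [0, 1, 1, 2]
Patterns match
Same pattern = Yes


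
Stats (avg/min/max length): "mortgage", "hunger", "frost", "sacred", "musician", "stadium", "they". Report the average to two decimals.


Lengths: "mortgage"=8, "hunger"=6, "frost"=5, "sacred"=6, "musician"=8, "stadium"=7, "they"=4
Sum = 44, Count = 7
Average = 44/7 = 6.29
= avg=6.29, min=4, max=8


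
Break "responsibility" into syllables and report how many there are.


Word: "responsibility"
Syllable breakdown: re-spon-si-bil-i-ty
Counting: 6 parts
= 6 syllables


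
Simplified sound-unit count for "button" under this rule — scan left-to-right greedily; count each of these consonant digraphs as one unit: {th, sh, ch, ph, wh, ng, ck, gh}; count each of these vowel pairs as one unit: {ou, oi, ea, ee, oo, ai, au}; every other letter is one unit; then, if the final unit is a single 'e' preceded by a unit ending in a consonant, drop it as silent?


Word: "button" (6 letters)
Left-to-right scan:
  [1] 'b' (letter)
  [2] 'u' (letter)
  [3] 't' (letter)
  [4] 't' (letter)
  [5] 'o' (letter)
  [6] 'n' (letter)
Units from scan: 6
Sound units = 6 units


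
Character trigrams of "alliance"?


Word: "alliance" (length 8)
Number of trigrams = 8 - 3 + 1 = 6
  Position 0: "all"
  Position 1: "lli"
  Position 2: "lia"
  Position 3: "ian"
  Position 4: "anc"
  Position 5: "nce"
Trigrams = "all", "lli", "lia", "ian", "anc", "nce"


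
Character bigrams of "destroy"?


Word: "destroy" (length 7)
Number of bigrams = 7 - 2 + 1 = 6
  Position 0: "de"
  Position 1: "es"
  Position 2: "st"
  Position 3: "tr"
  Position 4: "ro"
  Position 5: "oy"
Bigrams = "de", "es", "st", "tr", "ro", "oy"


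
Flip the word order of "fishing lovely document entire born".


Original: "fishing lovely document entire born"
Words (1..n): fishing | lovely | document | entire | born
Reversed (n..1): born | entire | document | lovely | fishing
Result = "born entire document lovely fishing"


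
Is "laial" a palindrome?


Word: "laial"
Reversed: "laial"
Forward == Backward? laial == laial
Palindrome = Yes


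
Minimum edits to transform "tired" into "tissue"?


Word 1: "tired" (length 5)
Word 2: "tissue" (length 6)
One optimal edit sequence (insert/delete/substitute each cost 1):
  1. keep 't'
  2. keep 'i'
  3. insert 's'  (+1)
  4. substitute 'r' -> 's'  (+1)
  5. substitute 'e' -> 'u'  (+1)
  6. substitute 'd' -> 'e'  (+1)
Total edit operations: 4
Edit distance = 4


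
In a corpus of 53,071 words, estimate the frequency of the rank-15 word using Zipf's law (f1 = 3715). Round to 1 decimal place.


Zipf's law: f(r) = f(1) / r
f(1) = 3715
f(15) = 3715 / 15
= 247.7 occurrences


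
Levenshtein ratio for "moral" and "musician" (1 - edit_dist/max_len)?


Word 1: "moral" (length 5)
Word 2: "musician" (length 8)
One optimal edit sequence:
  1. keep 'm'
  2. insert 'u'  (+1)
  3. insert 's'  (+1)
  4. insert 'i'  (+1)
  5. substitute 'o' -> 'c'  (+1)
  6. substitute 'r' -> 'i'  (+1)
  7. keep 'a'
  8. substitute 'l' -> 'n'  (+1)
Edit distance = 6
Max length = max(5, 8) = 8
Similarity = 1 - 6/8
= 0.2500


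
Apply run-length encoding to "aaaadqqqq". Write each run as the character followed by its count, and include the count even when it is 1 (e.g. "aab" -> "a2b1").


String: "aaaadqqqq"
Scanning for consecutive runs:
  'a' x 4
  'd' x 1
  'q' x 4
RLE = "a4d1q4"


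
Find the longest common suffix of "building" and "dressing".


Word 1: "building"
Word 2: "dressing"
Comparing from end:
  Pos -1: 'g' == 'g'
  Pos -2: 'n' == 'n'
  Pos -3: 'i' == 'i'
  Pos -4: 'd' != 's' (stop)
LCS = "ing" (length 3)


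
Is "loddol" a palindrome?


Word: "loddol"
Reversed: "loddol"
Forward == Backward? loddol == loddol
Palindrome = Yes


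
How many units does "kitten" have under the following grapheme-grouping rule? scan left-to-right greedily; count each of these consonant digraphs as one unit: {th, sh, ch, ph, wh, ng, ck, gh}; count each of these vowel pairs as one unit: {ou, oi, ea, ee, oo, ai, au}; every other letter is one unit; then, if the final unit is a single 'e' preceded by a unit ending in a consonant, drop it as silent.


Word: "kitten" (6 letters)
Left-to-right scan:
  1. 'k' (letter)
  2. 'i' (letter)
  3. 't' (letter)
  4. 't' (letter)
  5. 'e' (letter)
  6. 'n' (letter)
Units from scan: 6
Sound units = 6 units


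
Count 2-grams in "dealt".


Word: "dealt" (length 5)
Number of 2-grams = length - 2 + 1 = 5 - 2 + 1
= 4


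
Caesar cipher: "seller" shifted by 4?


Word: "seller"
Shift: 4
Each letter → (letter + shift) mod 26:
  's' (18) + 4 = 22 → 'w'
  'e' (4) + 4 = 8 → 'i'
  'l' (11) + 4 = 15 → 'p'
  'l' (11) + 4 = 15 → 'p'
  'e' (4) + 4 = 8 → 'i'
  'r' (17) + 4 = 21 → 'v'
Result = "wippiv"


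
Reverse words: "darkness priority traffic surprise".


Original: "darkness priority traffic surprise"
Words (1..n): darkness | priority | traffic | surprise
Reversed (n..1): surprise | traffic | priority | darkness
Result = "surprise traffic priority darkness"


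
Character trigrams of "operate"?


Word: "operate" (length 7)
Number of trigrams = 7 - 3 + 1 = 5
  Position 0: "ope"
  Position 1: "per"
  Position 2: "era"
  Position 3: "rat"
  Position 4: "ate"
Trigrams = "ope", "per", "era", "rat", "ate"


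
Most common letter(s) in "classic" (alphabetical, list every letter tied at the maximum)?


Word: "classic"
Letter counts:
  'a': 1
  'c': 2
  'i': 1
  'l': 1
  's': 2
Maximum count = 2
Most frequent = 'c', 's' (2 times each)


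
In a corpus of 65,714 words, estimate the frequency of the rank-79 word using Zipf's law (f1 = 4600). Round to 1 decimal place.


Zipf's law: f(r) = f(1) / r
f(1) = 4600
f(79) = 4600 / 79
= 58.2 occurrences


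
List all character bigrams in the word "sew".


Word: "sew" (length 3)
Number of bigrams = 3 - 2 + 1 = 2
  Position 0: "se"
  Position 1: "ew"
Bigrams = "se", "ew"


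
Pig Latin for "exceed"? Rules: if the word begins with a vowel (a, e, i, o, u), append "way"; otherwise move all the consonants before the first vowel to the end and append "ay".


Word: "exceed"
Starts with vowel → add 'way'
Pig Latin = "exceedway"


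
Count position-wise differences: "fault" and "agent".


Comparing character by character (same length = 5):
  Pos 0: 'f' vs 'a' !=
  Pos 1: 'a' vs 'g' !=
  Pos 2: 'u' vs 'e' !=
  Pos 3: 'l' vs 'n' !=
  Pos 4: 't' vs 't' =
Hamming distance = 4


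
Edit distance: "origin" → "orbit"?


Word 1: "origin" (length 6)
Word 2: "orbit" (length 5)
One optimal edit sequence (insert/delete/substitute each cost 1):
  1. keep 'o'
  2. keep 'r'
  3. delete 'i'  (+1)
  4. substitute 'g' -> 'b'  (+1)
  5. keep 'i'
  6. substitute 'n' -> 't'  (+1)
Total edit operations: 3
Edit distance = 3


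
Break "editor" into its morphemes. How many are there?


Word: "editor"
Morphemes: edit + -or
Each morpheme carries meaning
= 2 morphemes


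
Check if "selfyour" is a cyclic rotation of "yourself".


Word: "yourself", Candidate: "selfyour"
Method: check if candidate is substring of word+word
"yourselfyourself" contains "selfyour"? Yes
Is rotation = Yes


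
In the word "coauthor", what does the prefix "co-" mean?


Prefix: co-
Example: coauthor (co- + author)
Meaning = together


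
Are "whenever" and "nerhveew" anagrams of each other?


Word 1: "whenever" → sorted: eeehnrvw
Word 2: "nerhveew" → sorted: eeehnrvw
Same letters? eeehnrvw == eeehnrvw
Anagram = Yes


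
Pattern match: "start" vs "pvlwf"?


Pattern of "start": [0, 1, 2, 3, 1]
Pattern of "pvlwf": [0, 1, 2, 3, 4]
Patterns do not match
Same pattern = No


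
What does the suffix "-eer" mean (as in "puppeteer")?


Suffix: -eer
As in: puppeteer -> puppet + -eer
Meaning = one who is concerned with


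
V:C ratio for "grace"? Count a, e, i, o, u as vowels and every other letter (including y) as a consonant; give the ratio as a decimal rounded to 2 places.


Word: "grace"
Vowels (a,e,i,o,u): 2
Consonants: 3
Ratio = 2/3
= 0.67


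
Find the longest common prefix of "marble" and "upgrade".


Word 1: "marble"
Word 2: "upgrade"
Comparing from start:
  Pos 0: 'm' != 'u' (stop)
LCP = "" (length 0)


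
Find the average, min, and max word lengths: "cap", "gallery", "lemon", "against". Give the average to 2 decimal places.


Lengths: "cap"=3, "gallery"=7, "lemon"=5, "against"=7
Sum = 22, Count = 4
Average = 22/4 = 5.50
= avg=5.50, min=3, max=7


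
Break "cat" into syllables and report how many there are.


Word: "cat"
Syllable breakdown: cat
Counting: 1 part
= 1 syllable


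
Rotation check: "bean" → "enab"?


Word: "bean", Candidate: "enab"
Method: check if candidate is substring of word+word
"beanbean" contains "enab"? No
Is rotation = No


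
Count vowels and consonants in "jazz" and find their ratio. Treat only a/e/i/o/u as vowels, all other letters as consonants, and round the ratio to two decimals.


Word: "jazz"
Vowels (a,e,i,o,u): 1
Consonants: 3
Ratio = 1/3
= 0.33


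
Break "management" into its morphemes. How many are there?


Word: "management"
Morphemes: manage / -ment
Each morpheme carries meaning
= 2 morphemes


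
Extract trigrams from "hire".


Word: "hire" (length 4)
Number of trigrams = 4 - 3 + 1 = 2
  Position 0: "hir"
  Position 1: "ire"
Trigrams = "hir", "ire"


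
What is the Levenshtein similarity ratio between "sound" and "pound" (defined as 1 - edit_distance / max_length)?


Word 1: "sound" (length 5)
Word 2: "pound" (length 5)
One optimal edit sequence:
  1. substitute 's' -> 'p'  (+1)
  2. keep 'o'
  3. keep 'u'
  4. keep 'n'
  5. keep 'd'
Edit distance = 1
Max length = max(5, 5) = 5
Similarity = 1 - 1/5
= 0.8000


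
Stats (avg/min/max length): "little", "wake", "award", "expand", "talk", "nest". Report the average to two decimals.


Lengths: "little"=6, "wake"=4, "award"=5, "expand"=6, "talk"=4, "nest"=4
Sum = 29, Count = 6
Average = 29/6 = 4.83
= avg=4.83, min=4, max=6


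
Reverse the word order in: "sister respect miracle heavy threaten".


Original: "sister respect miracle heavy threaten"
Words (1..n): sister | respect | miracle | heavy | threaten
Reversed (n..1): threaten | heavy | miracle | respect | sister
Result = "threaten heavy miracle respect sister"


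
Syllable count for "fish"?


Word: "fish"
Syllable breakdown: fish
Counting: 1 part
= 1 syllable


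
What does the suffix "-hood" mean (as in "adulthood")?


Suffix: -hood
Example: adulthood (adult + -hood)
Meaning = state / condition


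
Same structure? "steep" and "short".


Pattern of "steep": [0, 1, 2, 2, 3]
Pattern of "short": [0, 1, 2, 3, 4]
Patterns do not match
Same pattern = No


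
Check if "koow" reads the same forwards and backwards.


Word: "koow"
Reversed: "wook"
Forward == Backward? koow != wook
Palindrome = No


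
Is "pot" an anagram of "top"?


Word 1: "top" → sorted: opt
Word 2: "pot" → sorted: opt
Same letters? opt == opt
Anagram = Yes


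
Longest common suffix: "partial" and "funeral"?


Word 1: "partial"
Word 2: "funeral"
Comparing from end:
  Pos -1: 'l' == 'l'
  Pos -2: 'a' == 'a'
  Pos -3: 'i' != 'r' (stop)
LCS = "al" (length 2)


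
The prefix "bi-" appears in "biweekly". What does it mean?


Prefix: bi-
Example: biweekly (bi- + weekly)
Meaning = two


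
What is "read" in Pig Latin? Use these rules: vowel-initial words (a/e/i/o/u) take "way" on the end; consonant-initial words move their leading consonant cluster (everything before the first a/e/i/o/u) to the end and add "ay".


Word: "read"
Starts with consonant(s) → move to end, add 'ay'
Consonant cluster: "r"
Pig Latin = "eadray"


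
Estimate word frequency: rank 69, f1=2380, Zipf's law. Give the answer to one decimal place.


Zipf's law: f(r) = f(1) / r
f(1) = 2380
f(69) = 2380 / 69
= 34.5 occurrences


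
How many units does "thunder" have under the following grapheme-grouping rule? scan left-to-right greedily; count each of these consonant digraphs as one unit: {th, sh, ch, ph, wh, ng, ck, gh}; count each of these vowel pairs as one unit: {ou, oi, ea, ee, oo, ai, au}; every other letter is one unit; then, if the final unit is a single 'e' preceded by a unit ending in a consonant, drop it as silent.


Word: "thunder" (7 letters)
Left-to-right scan:
  [1] 'th' (digraph)
  [2] 'u' (letter)
  [3] 'n' (letter)
  [4] 'd' (letter)
  [5] 'e' (letter)
  [6] 'r' (letter)
Units from scan: 6
Sound units = 6 units


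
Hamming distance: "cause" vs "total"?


Comparing character by character (same length = 5):
  Pos 0: 'c' vs 't' !=
  Pos 1: 'a' vs 'o' !=
  Pos 2: 'u' vs 't' !=
  Pos 3: 's' vs 'a' !=
  Pos 4: 'e' vs 'l' !=
Hamming distance = 5


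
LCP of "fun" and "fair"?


Word 1: "fun"
Word 2: "fair"
Comparing from start:
  Pos 0: 'f' == 'f'
  Pos 1: 'u' != 'a' (stop)
LCP = "f" (length 1)


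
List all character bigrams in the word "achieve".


Word: "achieve" (length 7)
Number of bigrams = 7 - 2 + 1 = 6
  Position 0: "ac"
  Position 1: "ch"
  Position 2: "hi"
  Position 3: "ie"
  Position 4: "ev"
  Position 5: "ve"
Bigrams = "ac", "ch", "hi", "ie", "ev", "ve"


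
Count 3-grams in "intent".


Word: "intent" (length 6)
Number of 3-grams = length - 3 + 1 = 6 - 3 + 1
= 4


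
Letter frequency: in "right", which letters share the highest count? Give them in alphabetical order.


Word: "right"
Letter counts:
  'g': 1
  'h': 1
  'i': 1
  'r': 1
  't': 1
Maximum count = 1
Most frequent = 'g', 'h', 'i', 'r', 't' (1 time each)


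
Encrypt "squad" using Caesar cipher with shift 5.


Word: "squad"
Shift: 5
Each letter → (letter + shift) mod 26:
  's' (18) + 5 = 23 → 'x'
  'q' (16) + 5 = 21 → 'v'
  'u' (20) + 5 = 25 → 'z'
  'a' (0) + 5 = 5 → 'f'
  'd' (3) + 5 = 8 → 'i'
Result = "xvzfi"


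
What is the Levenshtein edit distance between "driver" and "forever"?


Word 1: "driver" (length 6)
Word 2: "forever" (length 7)
One optimal edit sequence (insert/delete/substitute each cost 1):
  1. insert 'f'  (+1)
  2. substitute 'd' -> 'o'  (+1)
  3. keep 'r'
  4. substitute 'i' -> 'e'  (+1)
  5. keep 'v'
  6. keep 'e'
  7. keep 'r'
Total edit operations: 3
Edit distance = 3


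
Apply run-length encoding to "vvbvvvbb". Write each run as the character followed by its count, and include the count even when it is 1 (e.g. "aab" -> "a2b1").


String: "vvbvvvbb"
Scanning for consecutive runs:
  'v' x 2
  'b' x 1
  'v' x 3
  'b' x 2
RLE = "v2b1v3b2"


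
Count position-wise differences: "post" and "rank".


Comparing character by character (same length = 4):
  Pos 0: 'p' vs 'r' !=
  Pos 1: 'o' vs 'a' !=
  Pos 2: 's' vs 'n' !=
  Pos 3: 't' vs 'k' !=
Hamming distance = 4


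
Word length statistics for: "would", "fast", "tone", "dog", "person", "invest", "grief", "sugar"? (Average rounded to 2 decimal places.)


Lengths: "would"=5, "fast"=4, "tone"=4, "dog"=3, "person"=6, "invest"=6, "grief"=5, "sugar"=5
Sum = 38, Count = 8
Average = 38/8 = 4.75
= avg=4.75, min=3, max=6


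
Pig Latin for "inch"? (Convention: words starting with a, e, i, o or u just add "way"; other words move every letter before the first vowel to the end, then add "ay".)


Word: "inch"
Starts with vowel → add 'way'
Pig Latin = "inchway"


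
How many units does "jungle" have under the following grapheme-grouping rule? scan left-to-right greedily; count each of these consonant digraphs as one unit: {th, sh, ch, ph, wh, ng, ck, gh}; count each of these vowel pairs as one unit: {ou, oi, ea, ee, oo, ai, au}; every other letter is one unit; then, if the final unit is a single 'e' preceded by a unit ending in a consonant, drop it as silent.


Word: "jungle" (6 letters)
Left-to-right scan:
  (1) 'j' (letter)
  (2) 'u' (letter)
  (3) 'ng' (digraph)
  (4) 'l' (letter)
  (5) 'e' (letter)
Units from scan: 5
Final unit is 'e' after a consonant -> drop as silent (-1)
Sound units = 4 units


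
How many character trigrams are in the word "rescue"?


Word: "rescue" (length 6)
Number of 3-grams = length - 3 + 1 = 6 - 3 + 1
= 4


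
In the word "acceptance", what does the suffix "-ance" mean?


Suffix: -ance
Example: acceptance (accept + -ance)
Meaning = state of


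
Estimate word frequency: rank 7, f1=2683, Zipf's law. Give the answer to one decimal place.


Zipf's law: f(r) = f(1) / r
f(1) = 2683
f(7) = 2683 / 7
= 383.3 occurrences


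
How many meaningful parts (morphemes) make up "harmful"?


Word: "harmful"
Morphemes: harm + -ful
Each morpheme carries meaning
= 2 morphemes


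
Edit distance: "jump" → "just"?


Word 1: "jump" (length 4)
Word 2: "just" (length 4)
One optimal edit sequence (insert/delete/substitute each cost 1):
  1. keep 'j'
  2. keep 'u'
  3. substitute 'm' -> 's'  (+1)
  4. substitute 'p' -> 't'  (+1)
Total edit operations: 2
Edit distance = 2


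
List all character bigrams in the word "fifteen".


Word: "fifteen" (length 7)
Number of bigrams = 7 - 2 + 1 = 6
  Position 0: "fi"
  Position 1: "if"
  Position 2: "ft"
  Position 3: "te"
  Position 4: "ee"
  Position 5: "en"
Bigrams = "fi", "if", "ft", "te", "ee", "en"


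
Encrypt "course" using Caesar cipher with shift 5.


Word: "course"
Shift: 5
Each letter → (letter + shift) mod 26:
  'c' (2) + 5 = 7 → 'h'
  'o' (14) + 5 = 19 → 't'
  'u' (20) + 5 = 25 → 'z'
  'r' (17) + 5 = 22 → 'w'
  's' (18) + 5 = 23 → 'x'
  'e' (4) + 5 = 9 → 'j'
Result = "htzwxj"


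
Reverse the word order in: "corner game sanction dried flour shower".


Original: "corner game sanction dried flour shower"
Words (1..n): corner | game | sanction | dried | flour | shower
Reversed (n..1): shower | flour | dried | sanction | game | corner
Result = "shower flour dried sanction game corner"


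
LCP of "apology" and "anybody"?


Word 1: "apology"
Word 2: "anybody"
Comparing from start:
  Pos 0: 'a' == 'a'
  Pos 1: 'p' != 'n' (stop)
LCP = "a" (length 1)


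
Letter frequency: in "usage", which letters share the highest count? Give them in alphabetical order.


Word: "usage"
Letter counts:
  'a': 1
  'e': 1
  'g': 1
  's': 1
  'u': 1
Maximum count = 1
Most frequent = 'a', 'e', 'g', 's', 'u' (1 time each)


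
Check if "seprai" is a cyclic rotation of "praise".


Word: "praise", Candidate: "seprai"
Method: check if candidate is substring of word+word
"praisepraise" contains "seprai"? Yes
Is rotation = Yes


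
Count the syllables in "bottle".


Word: "bottle"
Syllable breakdown: bot | tle
Counting: 2 parts
= 2 syllables


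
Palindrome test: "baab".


Word: "baab"
Reversed: "baab"
Forward == Backward? baab == baab
Palindrome = Yes


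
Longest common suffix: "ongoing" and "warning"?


Word 1: "ongoing"
Word 2: "warning"
Comparing from end:
  Pos -1: 'g' == 'g'
  Pos -2: 'n' == 'n'
  Pos -3: 'i' == 'i'
  Pos -4: 'o' != 'n' (stop)
LCS = "ing" (length 3)


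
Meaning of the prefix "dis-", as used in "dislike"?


Prefix: dis-
Example: dislike = dis- + like
Meaning = not / opposite


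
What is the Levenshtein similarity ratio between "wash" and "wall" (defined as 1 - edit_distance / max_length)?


Word 1: "wash" (length 4)
Word 2: "wall" (length 4)
One optimal edit sequence:
  1. keep 'w'
  2. keep 'a'
  3. substitute 's' -> 'l'  (+1)
  4. substitute 'h' -> 'l'  (+1)
Edit distance = 2
Max length = max(4, 4) = 4
Similarity = 1 - 2/4
= 0.5000


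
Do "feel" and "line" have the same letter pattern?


Pattern of "feel": [0, 1, 1, 2]
Pattern of "line": [0, 1, 2, 3]
Patterns do not match
Same pattern = No


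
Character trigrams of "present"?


Word: "present" (length 7)
Number of trigrams = 7 - 3 + 1 = 5
  Position 0: "pre"
  Position 1: "res"
  Position 2: "ese"
  Position 3: "sen"
  Position 4: "ent"
Trigrams = "pre", "res", "ese", "sen", "ent"


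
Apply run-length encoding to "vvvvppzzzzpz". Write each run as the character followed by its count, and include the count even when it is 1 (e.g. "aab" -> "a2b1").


String: "vvvvppzzzzpz"
Scanning for consecutive runs:
  'v' x 4
  'p' x 2
  'z' x 4
  'p' x 1
  'z' x 1
RLE = "v4p2z4p1z1"


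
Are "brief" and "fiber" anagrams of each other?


Word 1: "brief" → sorted: befir
Word 2: "fiber" → sorted: befir
Same letters? befir == befir
Anagram = Yes


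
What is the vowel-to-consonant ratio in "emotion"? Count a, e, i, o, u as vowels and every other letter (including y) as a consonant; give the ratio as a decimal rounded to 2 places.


Word: "emotion"
Vowels (a,e,i,o,u): 4
Consonants: 3
Ratio = 4/3
= 1.33


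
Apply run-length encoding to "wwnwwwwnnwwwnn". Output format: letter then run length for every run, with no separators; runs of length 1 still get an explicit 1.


String: "wwnwwwwnnwwwnn"
Scanning for consecutive runs:
  'w' x 2
  'n' x 1
  'w' x 4
  'n' x 2
  'w' x 3
  'n' x 2
RLE = "w2n1w4n2w3n2"


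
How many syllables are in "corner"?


Word: "corner"
Syllable breakdown: cor / ner
Counting: 2 parts
= 2 syllables


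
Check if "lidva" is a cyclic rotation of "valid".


Word: "valid", Candidate: "lidva"
Method: check if candidate is substring of word+word
"validvalid" contains "lidva"? Yes
Is rotation = Yes


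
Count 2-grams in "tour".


Word: "tour" (length 4)
Number of 2-grams = length - 2 + 1 = 4 - 2 + 1
= 3


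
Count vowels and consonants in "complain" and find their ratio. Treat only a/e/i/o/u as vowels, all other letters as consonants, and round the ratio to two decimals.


Word: "complain"
Vowels (a,e,i,o,u): 3
Consonants: 5
Ratio = 3/5
= 0.60


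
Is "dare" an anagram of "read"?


Word 1: "read" → sorted: ader
Word 2: "dare" → sorted: ader
Same letters? ader == ader
Anagram = Yes


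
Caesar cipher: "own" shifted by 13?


Word: "own"
Shift: 13
Each letter → (letter + shift) mod 26:
  'o' (14) + 13 = 1 → 'b'
  'w' (22) + 13 = 9 → 'j'
  'n' (13) + 13 = 0 → 'a'
Result = "bja"


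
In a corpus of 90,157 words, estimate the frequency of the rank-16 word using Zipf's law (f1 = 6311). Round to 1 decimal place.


Zipf's law: f(r) = f(1) / r
f(1) = 6311
f(16) = 6311 / 16
= 394.4 occurrences


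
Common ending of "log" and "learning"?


Word 1: "log"
Word 2: "learning"
Comparing from end:
  Pos -1: 'g' == 'g'
  Pos -2: 'o' != 'n' (stop)
LCS = "g" (length 1)


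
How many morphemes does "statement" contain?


Word: "statement"
Morphemes: state + -ment
Each morpheme carries meaning
= 2 morphemes


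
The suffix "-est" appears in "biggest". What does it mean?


Suffix: -est
Example: biggest (big + -est, with a spelling change)
Meaning = most


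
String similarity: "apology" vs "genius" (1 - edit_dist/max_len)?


Word 1: "apology" (length 7)
Word 2: "genius" (length 6)
One optimal edit sequence:
  1. delete 'a'  (+1)
  2. substitute 'p' -> 'g'  (+1)
  3. substitute 'o' -> 'e'  (+1)
  4. substitute 'l' -> 'n'  (+1)
  5. substitute 'o' -> 'i'  (+1)
  6. substitute 'g' -> 'u'  (+1)
  7. substitute 'y' -> 's'  (+1)
Edit distance = 7
Max length = max(7, 6) = 7
Similarity = 1 - 7/7
= 0.0000


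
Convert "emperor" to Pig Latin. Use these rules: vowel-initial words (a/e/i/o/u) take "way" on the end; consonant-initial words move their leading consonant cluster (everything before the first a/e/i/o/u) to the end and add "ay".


Word: "emperor"
Starts with vowel → add 'way'
Pig Latin = "emperorway"


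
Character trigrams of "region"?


Word: "region" (length 6)
Number of trigrams = 6 - 3 + 1 = 4
  Position 0: "reg"
  Position 1: "egi"
  Position 2: "gio"
  Position 3: "ion"
Trigrams = "reg", "egi", "gio", "ion"


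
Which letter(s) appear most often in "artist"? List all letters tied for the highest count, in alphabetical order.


Word: "artist"
Letter counts:
  'a': 1
  'i': 1
  'r': 1
  's': 1
  't': 2
Maximum count = 2
Most frequent = 't' (2 times each)


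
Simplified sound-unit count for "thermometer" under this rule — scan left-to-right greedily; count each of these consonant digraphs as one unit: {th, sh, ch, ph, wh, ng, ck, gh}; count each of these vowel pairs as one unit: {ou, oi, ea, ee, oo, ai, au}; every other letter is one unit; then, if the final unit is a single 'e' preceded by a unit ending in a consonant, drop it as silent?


Word: "thermometer" (11 letters)
Left-to-right scan:
  (1) 'th' (digraph)
  (2) 'e' (letter)
  (3) 'r' (letter)
  (4) 'm' (letter)
  (5) 'o' (letter)
  (6) 'm' (letter)
  (7) 'e' (letter)
  (8) 't' (letter)
  (9) 'e' (letter)
  (10) 'r' (letter)
Units from scan: 10
Sound units = 10 units


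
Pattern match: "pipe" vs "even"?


Pattern of "pipe": [0, 1, 0, 2]
Pattern of "even": [0, 1, 0, 2]
Patterns match
Same pattern = Yes


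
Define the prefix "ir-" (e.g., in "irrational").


Prefix: ir-
As in: irrational -> ir- + rational
Meaning = not


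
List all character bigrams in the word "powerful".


Word: "powerful" (length 8)
Number of bigrams = 8 - 2 + 1 = 7
  Position 0: "po"
  Position 1: "ow"
  Position 2: "we"
  Position 3: "er"
  Position 4: "rf"
  Position 5: "fu"
  Position 6: "ul"
Bigrams = "po", "ow", "we", "er", "rf", "fu", "ul"


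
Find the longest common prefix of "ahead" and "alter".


Word 1: "ahead"
Word 2: "alter"
Comparing from start:
  Pos 0: 'a' == 'a'
  Pos 1: 'h' != 'l' (stop)
LCP = "a" (length 1)


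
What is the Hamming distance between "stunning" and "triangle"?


Comparing character by character (same length = 8):
  Pos 0: 's' vs 't' !=
  Pos 1: 't' vs 'r' !=
  Pos 2: 'u' vs 'i' !=
  Pos 3: 'n' vs 'a' !=
  Pos 4: 'n' vs 'n' =
  Pos 5: 'i' vs 'g' !=
  Pos 6: 'n' vs 'l' !=
  Pos 7: 'g' vs 'e' !=
Hamming distance = 7


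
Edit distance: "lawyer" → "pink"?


Word 1: "lawyer" (length 6)
Word 2: "pink" (length 4)
One optimal edit sequence (insert/delete/substitute each cost 1):
  1. delete 'l'  (+1)
  2. delete 'a'  (+1)
  3. substitute 'w' -> 'p'  (+1)
  4. substitute 'y' -> 'i'  (+1)
  5. substitute 'e' -> 'n'  (+1)
  6. substitute 'r' -> 'k'  (+1)
Total edit operations: 6
Edit distance = 6


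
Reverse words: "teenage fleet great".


Original: "teenage fleet great"
Words (1..n): teenage | fleet | great
Reversed (n..1): great | fleet | teenage
Result = "great fleet teenage"


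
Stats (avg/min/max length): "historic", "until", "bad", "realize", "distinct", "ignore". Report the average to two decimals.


Lengths: "historic"=8, "until"=5, "bad"=3, "realize"=7, "distinct"=8, "ignore"=6
Sum = 37, Count = 6
Average = 37/6 = 6.17
= avg=6.17, min=3, max=8


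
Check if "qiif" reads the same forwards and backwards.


Word: "qiif"
Reversed: "fiiq"
Forward == Backward? qiif != fiiq
Palindrome = No


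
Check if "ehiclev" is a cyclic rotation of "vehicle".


Word: "vehicle", Candidate: "ehiclev"
Method: check if candidate is substring of word+word
"vehiclevehicle" contains "ehiclev"? Yes
Is rotation = Yes


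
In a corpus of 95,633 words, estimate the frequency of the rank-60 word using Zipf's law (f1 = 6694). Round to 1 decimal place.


Zipf's law: f(r) = f(1) / r
f(1) = 6694
f(60) = 6694 / 60
= 111.6 occurrences


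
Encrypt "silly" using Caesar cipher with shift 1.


Word: "silly"
Shift: 1
Each letter → (letter + shift) mod 26:
  's' (18) + 1 = 19 → 't'
  'i' (8) + 1 = 9 → 'j'
  'l' (11) + 1 = 12 → 'm'
  'l' (11) + 1 = 12 → 'm'
  'y' (24) + 1 = 25 → 'z'
Result = "tjmmz"


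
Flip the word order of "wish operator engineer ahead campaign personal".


Original: "wish operator engineer ahead campaign personal"
Words (1..n): wish | operator | engineer | ahead | campaign | personal
Reversed (n..1): personal | campaign | ahead | engineer | operator | wish
Result = "personal campaign ahead engineer operator wish"


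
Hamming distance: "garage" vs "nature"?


Comparing character by character (same length = 6):
  Pos 0: 'g' vs 'n' !=
  Pos 1: 'a' vs 'a' =
  Pos 2: 'r' vs 't' !=
  Pos 3: 'a' vs 'u' !=
  Pos 4: 'g' vs 'r' !=
  Pos 5: 'e' vs 'e' =
Hamming distance = 4


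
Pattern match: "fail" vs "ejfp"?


Pattern of "fail": [0, 1, 2, 3]
Pattern of "ejfp": [0, 1, 2, 3]
Patterns match
Same pattern = Yes


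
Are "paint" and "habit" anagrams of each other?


Word 1: "paint" → sorted: ainpt
Word 2: "habit" → sorted: abhit
Same letters? ainpt != abhit
Anagram = No


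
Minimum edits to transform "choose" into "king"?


Word 1: "choose" (length 6)
Word 2: "king" (length 4)
One optimal edit sequence (insert/delete/substitute each cost 1):
  1. delete 'c'  (+1)
  2. delete 'h'  (+1)
  3. substitute 'o' -> 'k'  (+1)
  4. substitute 'o' -> 'i'  (+1)
  5. substitute 's' -> 'n'  (+1)
  6. substitute 'e' -> 'g'  (+1)
Total edit operations: 6
Edit distance = 6


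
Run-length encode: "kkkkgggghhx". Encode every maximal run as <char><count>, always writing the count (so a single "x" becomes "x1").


String: "kkkkgggghhx"
Scanning for consecutive runs:
  'k' x 4
  'g' x 4
  'h' x 2
  'x' x 1
RLE = "k4g4h2x1"


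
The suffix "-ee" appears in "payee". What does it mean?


Suffix: -ee
Example: payee = pay + -ee
Meaning = one who receives
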